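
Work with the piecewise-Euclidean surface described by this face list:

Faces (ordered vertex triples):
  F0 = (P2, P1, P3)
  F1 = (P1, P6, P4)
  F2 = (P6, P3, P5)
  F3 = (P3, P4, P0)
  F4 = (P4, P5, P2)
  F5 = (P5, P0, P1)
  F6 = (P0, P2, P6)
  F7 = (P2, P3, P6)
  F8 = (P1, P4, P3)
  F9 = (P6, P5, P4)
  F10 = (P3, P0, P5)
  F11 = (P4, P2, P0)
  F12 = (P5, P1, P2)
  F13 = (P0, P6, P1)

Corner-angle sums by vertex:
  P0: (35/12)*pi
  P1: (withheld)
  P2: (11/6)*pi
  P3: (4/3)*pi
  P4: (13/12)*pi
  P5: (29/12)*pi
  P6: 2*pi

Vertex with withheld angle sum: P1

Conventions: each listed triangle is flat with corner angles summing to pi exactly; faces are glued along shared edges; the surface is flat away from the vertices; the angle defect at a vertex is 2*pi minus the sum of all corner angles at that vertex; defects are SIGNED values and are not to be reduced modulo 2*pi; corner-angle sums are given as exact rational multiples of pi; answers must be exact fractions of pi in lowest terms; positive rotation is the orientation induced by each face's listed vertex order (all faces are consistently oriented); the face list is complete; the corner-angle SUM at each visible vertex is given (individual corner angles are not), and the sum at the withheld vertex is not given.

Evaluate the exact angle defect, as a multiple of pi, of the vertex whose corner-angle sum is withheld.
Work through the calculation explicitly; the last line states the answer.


V = 7, E = 21, F = 14; chi = V - E + F = 0
Gauss-Bonnet: total defect = 2*pi*chi = 0; visible defects sum to (5/12)*pi

Answer: defect(P1) = (-5/12)*pi


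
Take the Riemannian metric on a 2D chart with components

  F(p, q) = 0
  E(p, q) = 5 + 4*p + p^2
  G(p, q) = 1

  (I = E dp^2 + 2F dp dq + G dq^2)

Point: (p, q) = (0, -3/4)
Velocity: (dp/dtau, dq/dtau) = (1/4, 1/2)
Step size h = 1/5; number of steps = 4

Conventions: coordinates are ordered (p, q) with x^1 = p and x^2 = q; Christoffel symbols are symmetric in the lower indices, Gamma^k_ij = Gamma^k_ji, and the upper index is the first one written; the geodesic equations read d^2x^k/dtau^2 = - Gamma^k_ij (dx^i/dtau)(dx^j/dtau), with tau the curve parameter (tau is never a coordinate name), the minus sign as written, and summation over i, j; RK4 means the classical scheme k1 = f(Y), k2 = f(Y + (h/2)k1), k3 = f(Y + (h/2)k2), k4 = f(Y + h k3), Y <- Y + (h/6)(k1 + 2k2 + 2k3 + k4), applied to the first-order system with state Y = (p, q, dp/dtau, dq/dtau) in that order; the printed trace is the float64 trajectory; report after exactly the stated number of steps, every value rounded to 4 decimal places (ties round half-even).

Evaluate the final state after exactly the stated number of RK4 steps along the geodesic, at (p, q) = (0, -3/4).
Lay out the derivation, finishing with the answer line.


f(Y) = (dp/dtau, dq/dtau, -Gamma^p_ij Y'^i Y'^j, -Gamma^q_ij Y'^i Y'^j) with the Gammas evaluated at the stage position; h = 0.200000; intermediate values shown to 6 dp
step 0: p = 0.0000, q = -0.7500, dp/dtau = 0.2500, dq/dtau = 0.5000
step 1:
  k1: at (p, q) = (0.000000, -0.750000), (dp/dtau, dq/dtau) = (0.250000, 0.500000); Gamma_ppp = 0.400000, Gamma_ppq = 0.000000, Gamma_pqq = 0.000000, Gamma_qpp = 0.000000, Gamma_qpq = 0.000000, Gamma_qqq = 0.000000; k1 = (0.250000, 0.500000, -0.025000, 0.000000)
  k2: at (p, q) = (0.025000, -0.700000), (dp/dtau, dq/dtau) = (0.247500, 0.500000); Gamma_ppp = 0.397010, Gamma_ppq = 0.000000, Gamma_pqq = 0.000000, Gamma_qpp = 0.000000, Gamma_qpq = 0.000000, Gamma_qqq = 0.000000; k2 = (0.247500, 0.500000, -0.024319, 0.000000)
  k3: at (p, q) = (0.024750, -0.700000), (dp/dtau, dq/dtau) = (0.247568, 0.500000); Gamma_ppp = 0.397040, Gamma_ppq = 0.000000, Gamma_pqq = 0.000000, Gamma_qpp = 0.000000, Gamma_qpq = 0.000000, Gamma_qqq = 0.000000; k3 = (0.247568, 0.500000, -0.024335, 0.000000)
  k4: at (p, q) = (0.049514, -0.650000), (dp/dtau, dq/dtau) = (0.245133, 0.500000); Gamma_ppp = 0.394099, Gamma_ppq = 0.000000, Gamma_pqq = 0.000000, Gamma_qpp = 0.000000, Gamma_qpq = 0.000000, Gamma_qqq = 0.000000; k4 = (0.245133, 0.500000, -0.023681, 0.000000)
  Y <- Y + (h/6)(k1 + 2k2 + 2k3 + k4): p = 0.0495, q = -0.6500, dp/dtau = 0.2451, dq/dtau = 0.5000
step 2:
  k1: at (p, q) = (0.049509, -0.650000), (dp/dtau, dq/dtau) = (0.245134, 0.500000); Gamma_ppp = 0.394099, Gamma_ppq = 0.000000, Gamma_pqq = 0.000000, Gamma_qpp = 0.000000, Gamma_qpq = 0.000000, Gamma_qqq = 0.000000; k1 = (0.245134, 0.500000, -0.023682, 0.000000)
  k2: at (p, q) = (0.074022, -0.600000), (dp/dtau, dq/dtau) = (0.242766, 0.500000); Gamma_ppp = 0.391209, Gamma_ppq = 0.000000, Gamma_pqq = 0.000000, Gamma_qpp = 0.000000, Gamma_qpq = 0.000000, Gamma_qqq = 0.000000; k2 = (0.242766, 0.500000, -0.023056, 0.000000)
  k3: at (p, q) = (0.073786, -0.600000), (dp/dtau, dq/dtau) = (0.242828, 0.500000); Gamma_ppp = 0.391237, Gamma_ppq = 0.000000, Gamma_pqq = 0.000000, Gamma_qpp = 0.000000, Gamma_qpq = 0.000000, Gamma_qqq = 0.000000; k3 = (0.242828, 0.500000, -0.023069, 0.000000)
  k4: at (p, q) = (0.098075, -0.550000), (dp/dtau, dq/dtau) = (0.240520, 0.500000); Gamma_ppp = 0.388394, Gamma_ppq = 0.000000, Gamma_pqq = 0.000000, Gamma_qpp = 0.000000, Gamma_qpq = 0.000000, Gamma_qqq = 0.000000; k4 = (0.240520, 0.500000, -0.022469, 0.000000)
  Y <- Y + (h/6)(k1 + 2k2 + 2k3 + k4): p = 0.0981, q = -0.5500, dp/dtau = 0.2405, dq/dtau = 0.5000
step 3:
  k1: at (p, q) = (0.098070, -0.550000), (dp/dtau, dq/dtau) = (0.240520, 0.500000); Gamma_ppp = 0.388395, Gamma_ppq = 0.000000, Gamma_pqq = 0.000000, Gamma_qpp = 0.000000, Gamma_qpq = 0.000000, Gamma_qqq = 0.000000; k1 = (0.240520, 0.500000, -0.022469, 0.000000)
  k2: at (p, q) = (0.122122, -0.500000), (dp/dtau, dq/dtau) = (0.238273, 0.500000); Gamma_ppp = 0.385602, Gamma_ppq = 0.000000, Gamma_pqq = 0.000000, Gamma_qpp = 0.000000, Gamma_qpq = 0.000000, Gamma_qqq = 0.000000; k2 = (0.238273, 0.500000, -0.021892, 0.000000)
  k3: at (p, q) = (0.121898, -0.500000), (dp/dtau, dq/dtau) = (0.238331, 0.500000); Gamma_ppp = 0.385628, Gamma_ppq = 0.000000, Gamma_pqq = 0.000000, Gamma_qpp = 0.000000, Gamma_qpq = 0.000000, Gamma_qqq = 0.000000; k3 = (0.238331, 0.500000, -0.021904, 0.000000)
  k4: at (p, q) = (0.145737, -0.450000), (dp/dtau, dq/dtau) = (0.236139, 0.500000); Gamma_ppp = 0.382881, Gamma_ppq = 0.000000, Gamma_pqq = 0.000000, Gamma_qpp = 0.000000, Gamma_qpq = 0.000000, Gamma_qqq = 0.000000; k4 = (0.236139, 0.500000, -0.021350, 0.000000)
  Y <- Y + (h/6)(k1 + 2k2 + 2k3 + k4): p = 0.1457, q = -0.4500, dp/dtau = 0.2361, dq/dtau = 0.5000
step 4:
  k1: at (p, q) = (0.145733, -0.450000), (dp/dtau, dq/dtau) = (0.236140, 0.500000); Gamma_ppp = 0.382882, Gamma_ppq = 0.000000, Gamma_pqq = 0.000000, Gamma_qpp = 0.000000, Gamma_qpq = 0.000000, Gamma_qqq = 0.000000; k1 = (0.236140, 0.500000, -0.021350, 0.000000)
  k2: at (p, q) = (0.169347, -0.400000), (dp/dtau, dq/dtau) = (0.234005, 0.500000); Gamma_ppp = 0.380183, Gamma_ppq = 0.000000, Gamma_pqq = 0.000000, Gamma_qpp = 0.000000, Gamma_qpq = 0.000000, Gamma_qqq = 0.000000; k2 = (0.234005, 0.500000, -0.020818, 0.000000)
  k3: at (p, q) = (0.169133, -0.400000), (dp/dtau, dq/dtau) = (0.234058, 0.500000); Gamma_ppp = 0.380207, Gamma_ppq = 0.000000, Gamma_pqq = 0.000000, Gamma_qpp = 0.000000, Gamma_qpq = 0.000000, Gamma_qqq = 0.000000; k3 = (0.234058, 0.500000, -0.020829, 0.000000)
  k4: at (p, q) = (0.192544, -0.350000), (dp/dtau, dq/dtau) = (0.231974, 0.500000); Gamma_ppp = 0.377553, Gamma_ppq = 0.000000, Gamma_pqq = 0.000000, Gamma_qpp = 0.000000, Gamma_qpq = 0.000000, Gamma_qqq = 0.000000; k4 = (0.231974, 0.500000, -0.020317, 0.000000)
  Y <- Y + (h/6)(k1 + 2k2 + 2k3 + k4): p = 0.1925, q = -0.3500, dp/dtau = 0.2320, dq/dtau = 0.5000

Answer: p = 0.1925, q = -0.3500, dp/dtau = 0.2320, dq/dtau = 0.5000


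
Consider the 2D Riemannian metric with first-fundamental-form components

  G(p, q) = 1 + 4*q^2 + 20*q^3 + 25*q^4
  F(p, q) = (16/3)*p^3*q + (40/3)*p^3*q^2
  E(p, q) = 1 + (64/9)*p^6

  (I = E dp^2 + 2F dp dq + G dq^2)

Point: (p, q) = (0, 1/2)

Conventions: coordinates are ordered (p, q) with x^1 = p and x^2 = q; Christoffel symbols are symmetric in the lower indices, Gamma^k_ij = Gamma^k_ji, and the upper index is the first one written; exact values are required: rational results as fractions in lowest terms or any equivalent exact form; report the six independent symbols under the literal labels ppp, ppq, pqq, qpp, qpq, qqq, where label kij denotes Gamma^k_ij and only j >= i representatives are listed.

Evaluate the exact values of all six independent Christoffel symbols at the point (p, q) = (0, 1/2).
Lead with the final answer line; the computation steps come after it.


Answer: Gamma_ppp = 0, Gamma_ppq = 0, Gamma_pqq = 0, Gamma_qpp = 0, Gamma_qpq = 0, Gamma_qqq = 252/97

E = 1, F = 0, G = 97/16 at the point
E_p = 0, E_q = 0, F_p = 0, F_q = 0, G_p = 0, G_q = 63/2
EG - F^2 = 97/16;  g^inv = (16/97) * [[97/16, 0], [0, 1]]
first-kind symbols [ij,l] = (1/2)(d_i g_jl + d_j g_il - d_l g_ij): [pp,p] = E_p/2 = 0, [pp,q] = F_p - E_q/2 = 0, [pq,p] = E_q/2 = 0, [pq,q] = G_p/2 = 0, [qq,p] = F_q - G_p/2 = 0, [qq,q] = G_q/2 = 63/4
Gamma^p_ij = (G*[ij,p] - F*[ij,q])/(EG - F^2), Gamma^q_ij = (E*[ij,q] - F*[ij,p])/(EG - F^2)


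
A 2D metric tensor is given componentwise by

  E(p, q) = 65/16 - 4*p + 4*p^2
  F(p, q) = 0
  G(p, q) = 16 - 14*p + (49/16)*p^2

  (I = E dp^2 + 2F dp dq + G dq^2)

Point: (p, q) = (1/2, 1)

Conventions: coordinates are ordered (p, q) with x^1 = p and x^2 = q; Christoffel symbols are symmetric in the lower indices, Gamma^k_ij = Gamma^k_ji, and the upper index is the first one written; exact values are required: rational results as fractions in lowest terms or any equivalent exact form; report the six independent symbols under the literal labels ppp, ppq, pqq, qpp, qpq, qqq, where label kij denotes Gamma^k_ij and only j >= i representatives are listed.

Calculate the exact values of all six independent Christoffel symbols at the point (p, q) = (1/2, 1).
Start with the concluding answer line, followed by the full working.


Answer: Gamma_ppp = 0, Gamma_ppq = 0, Gamma_pqq = 25/14, Gamma_qpp = 0, Gamma_qpq = -14/25, Gamma_qqq = 0

E = 49/16, F = 0, G = 625/64 at the point
E_p = 0, E_q = 0, F_p = 0, F_q = 0, G_p = -175/16, G_q = 0
EG - F^2 = 30625/1024;  g^inv = (1024/30625) * [[625/64, 0], [0, 49/16]]
first-kind symbols [ij,l] = (1/2)(d_i g_jl + d_j g_il - d_l g_ij): [pp,p] = E_p/2 = 0, [pp,q] = F_p - E_q/2 = 0, [pq,p] = E_q/2 = 0, [pq,q] = G_p/2 = -175/32, [qq,p] = F_q - G_p/2 = 175/32, [qq,q] = G_q/2 = 0
Gamma^p_ij = (G*[ij,p] - F*[ij,q])/(EG - F^2), Gamma^q_ij = (E*[ij,q] - F*[ij,p])/(EG - F^2)


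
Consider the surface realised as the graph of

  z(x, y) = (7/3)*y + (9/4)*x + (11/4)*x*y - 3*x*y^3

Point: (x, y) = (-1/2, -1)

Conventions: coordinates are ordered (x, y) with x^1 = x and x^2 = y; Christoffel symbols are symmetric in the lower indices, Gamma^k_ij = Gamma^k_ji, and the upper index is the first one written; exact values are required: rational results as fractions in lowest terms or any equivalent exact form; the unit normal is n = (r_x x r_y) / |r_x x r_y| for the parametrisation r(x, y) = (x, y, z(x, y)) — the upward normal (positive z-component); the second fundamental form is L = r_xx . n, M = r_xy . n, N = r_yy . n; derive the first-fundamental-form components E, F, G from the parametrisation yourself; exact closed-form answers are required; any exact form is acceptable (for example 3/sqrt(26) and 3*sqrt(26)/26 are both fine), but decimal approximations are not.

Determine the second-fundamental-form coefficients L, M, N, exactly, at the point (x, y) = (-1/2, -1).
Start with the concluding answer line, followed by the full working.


Answer: L = 0, M = -150*sqrt(21337)/21337, N = -216*sqrt(21337)/21337

z_x = 5/2, z_y = 131/24, z_xx = 0, z_xy = -25/4, z_yy = -9
E = 29/4, F = 655/48, G = 17737/576; answer radicand W^2 = 21337/576
unnormalised second-form numerators: l = 0, m = -25/4, n = -9; L = l/sqrt(21337/576), and similarly M = m/sqrt(W^2), N = n/sqrt(W^2)


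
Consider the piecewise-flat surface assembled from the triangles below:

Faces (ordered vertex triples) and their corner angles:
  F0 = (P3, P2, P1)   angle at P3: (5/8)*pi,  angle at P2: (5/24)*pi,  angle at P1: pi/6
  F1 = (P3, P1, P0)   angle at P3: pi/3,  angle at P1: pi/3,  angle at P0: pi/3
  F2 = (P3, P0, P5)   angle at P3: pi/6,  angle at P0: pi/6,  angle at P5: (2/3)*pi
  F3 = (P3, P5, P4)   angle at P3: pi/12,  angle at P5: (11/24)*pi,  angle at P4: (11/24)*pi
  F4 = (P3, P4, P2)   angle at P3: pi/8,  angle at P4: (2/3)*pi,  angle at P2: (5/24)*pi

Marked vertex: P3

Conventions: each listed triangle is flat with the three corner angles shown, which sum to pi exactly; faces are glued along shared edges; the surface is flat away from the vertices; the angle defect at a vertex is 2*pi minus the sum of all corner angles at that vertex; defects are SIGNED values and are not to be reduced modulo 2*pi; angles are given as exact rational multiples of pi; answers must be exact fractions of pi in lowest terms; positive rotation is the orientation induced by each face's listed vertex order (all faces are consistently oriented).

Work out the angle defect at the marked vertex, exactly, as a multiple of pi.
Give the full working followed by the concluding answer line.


Sum of corner angles at P3: (4/3)*pi
defect = 2*pi - (4/3)*pi

Answer: defect(P3) = (2/3)*pi


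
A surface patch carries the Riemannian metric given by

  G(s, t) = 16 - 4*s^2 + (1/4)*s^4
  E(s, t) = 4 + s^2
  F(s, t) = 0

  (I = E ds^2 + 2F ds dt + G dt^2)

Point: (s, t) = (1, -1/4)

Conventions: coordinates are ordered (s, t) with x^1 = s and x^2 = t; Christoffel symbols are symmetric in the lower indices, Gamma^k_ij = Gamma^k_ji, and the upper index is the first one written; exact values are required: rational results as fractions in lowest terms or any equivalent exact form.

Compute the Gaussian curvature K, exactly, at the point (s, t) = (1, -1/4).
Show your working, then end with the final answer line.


E = 5, F = 0, G = 49/4, EG - F^2 = 245/4 at the point
E_s = 2, E_t = 0, F_s = 0, F_t = 0, G_s = -7, G_t = 0
E_tt = 0, F_st = 0, G_ss = -5
By Brioschi, K is (det M1 - det M2) divided by (EG - F^2) squared.
M1 = [[-E_tt/2 + F_st - G_ss/2, E_s/2, F_s - E_t/2], [F_t - G_s/2, E, F], [G_t/2, F, G]] = [[5/2, 1, 0], [7/2, 5, 0], [0, 0, 49/4]]; det M1 = 441/4
M2 = [[0, E_t/2, G_s/2], [E_t/2, E, F], [G_s/2, F, G]] = [[0, 0, -7/2], [0, 5, 0], [-7/2, 0, 49/4]]; det M2 = -245/4
det M1 - det M2 = 343/2; K = 343/2 / (245/4)^2 = 8/175

Answer: K = 8/175


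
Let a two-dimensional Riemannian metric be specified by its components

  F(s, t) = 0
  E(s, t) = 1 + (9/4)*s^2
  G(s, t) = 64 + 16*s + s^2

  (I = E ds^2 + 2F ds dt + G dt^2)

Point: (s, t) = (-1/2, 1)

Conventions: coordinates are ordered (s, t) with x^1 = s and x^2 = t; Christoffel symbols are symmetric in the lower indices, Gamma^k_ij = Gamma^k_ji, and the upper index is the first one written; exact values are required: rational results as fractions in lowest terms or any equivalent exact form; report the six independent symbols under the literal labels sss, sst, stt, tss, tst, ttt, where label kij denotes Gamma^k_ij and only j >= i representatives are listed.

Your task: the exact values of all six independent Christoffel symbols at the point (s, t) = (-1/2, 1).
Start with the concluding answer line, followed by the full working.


Answer: Gamma_sss = -18/25, Gamma_sst = 0, Gamma_stt = -24/5, Gamma_tss = 0, Gamma_tst = 2/15, Gamma_ttt = 0

E = 25/16, F = 0, G = 225/4 at the point
E_s = -9/4, E_t = 0, F_s = 0, F_t = 0, G_s = 15, G_t = 0
EG - F^2 = 5625/64;  g^inv = (64/5625) * [[225/4, 0], [0, 25/16]]
first-kind symbols [ij,l] = (1/2)(d_i g_jl + d_j g_il - d_l g_ij): [ss,s] = E_s/2 = -9/8, [ss,t] = F_s - E_t/2 = 0, [st,s] = E_t/2 = 0, [st,t] = G_s/2 = 15/2, [tt,s] = F_t - G_s/2 = -15/2, [tt,t] = G_t/2 = 0
Gamma^s_ij = (G*[ij,s] - F*[ij,t])/(EG - F^2), Gamma^t_ij = (E*[ij,t] - F*[ij,s])/(EG - F^2)


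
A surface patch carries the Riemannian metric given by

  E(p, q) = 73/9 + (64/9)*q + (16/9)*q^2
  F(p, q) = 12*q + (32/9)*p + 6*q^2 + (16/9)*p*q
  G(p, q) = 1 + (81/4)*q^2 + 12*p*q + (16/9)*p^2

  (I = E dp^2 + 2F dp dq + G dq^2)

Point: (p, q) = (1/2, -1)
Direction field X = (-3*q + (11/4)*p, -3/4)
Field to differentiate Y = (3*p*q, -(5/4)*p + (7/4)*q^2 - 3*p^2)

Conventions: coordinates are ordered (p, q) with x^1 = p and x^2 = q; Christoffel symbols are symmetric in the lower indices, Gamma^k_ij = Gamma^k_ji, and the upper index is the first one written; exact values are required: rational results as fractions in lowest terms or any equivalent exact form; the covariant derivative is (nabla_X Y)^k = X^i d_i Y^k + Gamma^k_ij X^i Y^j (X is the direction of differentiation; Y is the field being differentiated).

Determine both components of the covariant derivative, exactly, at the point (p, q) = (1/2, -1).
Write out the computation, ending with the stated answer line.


E = 25/9, F = -46/9, G = 565/36 at the point
E_p = 0, E_q = 32/9, F_p = 16/9, F_q = 8/9, G_p = -92/9, G_q = -69/2
EG - F^2 = 629/36;  g^inv = (36/629) * [[565/36, 46/9], [46/9, 25/9]]
first-kind symbols [ij,l] = (1/2)(d_i g_jl + d_j g_il - d_l g_ij): [pp,p] = E_p/2 = 0, [pp,q] = F_p - E_q/2 = 0, [pq,p] = E_q/2 = 16/9, [pq,q] = G_p/2 = -46/9, [qq,p] = F_q - G_p/2 = 6, [qq,q] = G_q/2 = -69/4
Gamma^p_ij = (G*[ij,p] - F*[ij,q])/(EG - F^2), Gamma^q_ij = (E*[ij,q] - F*[ij,p])/(EG - F^2)
Gamma_ppp = 0, Gamma_ppq = 64/629, Gamma_pqq = 216/629, Gamma_qpp = 0, Gamma_qpq = -184/629, Gamma_qqq = -621/629
X = (35/8, -3/4), Y = (-3/2, 3/8) at the point

Answer: (nabla_X Y)^p = -8847/629, (nabla_X Y)^q = -166057/10064


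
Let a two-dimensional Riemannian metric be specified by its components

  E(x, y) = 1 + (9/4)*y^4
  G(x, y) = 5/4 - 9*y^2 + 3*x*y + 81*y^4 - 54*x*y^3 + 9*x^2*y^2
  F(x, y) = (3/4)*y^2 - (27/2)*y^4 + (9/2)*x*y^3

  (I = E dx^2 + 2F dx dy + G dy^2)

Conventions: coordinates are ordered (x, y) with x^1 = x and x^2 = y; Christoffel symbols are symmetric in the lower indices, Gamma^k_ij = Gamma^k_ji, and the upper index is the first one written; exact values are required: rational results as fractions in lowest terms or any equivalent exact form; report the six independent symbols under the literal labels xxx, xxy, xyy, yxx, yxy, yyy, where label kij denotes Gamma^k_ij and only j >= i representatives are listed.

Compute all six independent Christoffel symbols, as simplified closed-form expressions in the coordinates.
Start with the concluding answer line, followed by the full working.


Answer: Gamma_xxx = 0, Gamma_xxy = 18*y^3/(36*x^2*y^2 - 216*x*y^3 + 12*x*y + 333*y^4 - 36*y^2 + 5), Gamma_xyy = (18*x*y^2 - 108*y^3)/(36*x^2*y^2 - 216*x*y^3 + 12*x*y + 333*y^4 - 36*y^2 + 5), Gamma_yxx = 0, Gamma_yxy = (36*x*y^2 - 108*y^3 + 6*y)/(36*x^2*y^2 - 216*x*y^3 + 12*x*y + 333*y^4 - 36*y^2 + 5), Gamma_yyy = (36*x^2*y - 324*x*y^2 + 6*x + 648*y^3 - 36*y)/(36*x^2*y^2 - 216*x*y^3 + 12*x*y + 333*y^4 - 36*y^2 + 5)

E = 1 + (9/4)*y^4; F = (3/4)*y^2 - (27/2)*y^4 + (9/2)*x*y^3; G = 5/4 - 9*y^2 + 3*x*y + 81*y^4 - 54*x*y^3 + 9*x^2*y^2
Gamma^k_ij = (1/2) g^{kl} (d_i g_jl + d_j g_il - d_l g_ij), with g^inv = (1/(EG-F^2)) [[G, -F], [-F, E]]
first partials: E_x = 0, E_y = 9*y^3, F_x = (9/2)*y^3, F_y = (3/2)*y - 54*y^3 + (27/2)*x*y^2, G_x = 3*y - 54*y^3 + 18*x*y^2, G_y = -18*y + 3*x + 324*y^3 - 162*x*y^2 + 18*x^2*y
D = EG - F^2 = 5/4 - 9*y^2 + 3*x*y + (333/4)*y^4 - 54*x*y^3 + 9*x^2*y^2
expanded: Gamma^x_xx = (G E_x - 2F F_x + F E_y)/(2D), Gamma^x_xy = (G E_y - F G_x)/(2D), Gamma^x_yy = (2G F_y - G G_x - F G_y)/(2D), Gamma^y_xx = (2E F_x - E E_y - F E_x)/(2D), Gamma^y_xy = (E G_x - F E_y)/(2D), Gamma^y_yy = (E G_y - 2F F_y + F G_x)/(2D); substitute and cancel common factors


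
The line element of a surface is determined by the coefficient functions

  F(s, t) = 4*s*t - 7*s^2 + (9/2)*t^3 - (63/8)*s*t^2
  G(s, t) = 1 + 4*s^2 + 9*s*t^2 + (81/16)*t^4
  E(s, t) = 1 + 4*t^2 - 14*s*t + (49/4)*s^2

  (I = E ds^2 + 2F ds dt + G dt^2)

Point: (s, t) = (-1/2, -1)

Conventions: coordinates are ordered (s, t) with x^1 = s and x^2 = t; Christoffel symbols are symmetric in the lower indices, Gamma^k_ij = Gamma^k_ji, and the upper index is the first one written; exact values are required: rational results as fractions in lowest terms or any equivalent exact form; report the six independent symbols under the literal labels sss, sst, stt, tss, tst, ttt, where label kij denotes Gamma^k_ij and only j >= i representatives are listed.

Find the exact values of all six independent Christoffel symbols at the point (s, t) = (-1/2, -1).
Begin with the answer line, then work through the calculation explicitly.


Answer: Gamma_sss = 1/3, Gamma_sst = -4/21, Gamma_stt = 3/7, Gamma_tss = -5/3, Gamma_tst = 20/21, Gamma_ttt = -15/7

E = 17/16, F = -5/16, G = 41/16 at the point
E_s = 7/4, E_t = -1, F_s = -39/8, F_t = 29/8, G_s = 5, G_t = -45/4
EG - F^2 = 21/8;  g^inv = (8/21) * [[41/16, 5/16], [5/16, 17/16]]
first-kind symbols [ij,l] = (1/2)(d_i g_jl + d_j g_il - d_l g_ij): [ss,s] = E_s/2 = 7/8, [ss,t] = F_s - E_t/2 = -35/8, [st,s] = E_t/2 = -1/2, [st,t] = G_s/2 = 5/2, [tt,s] = F_t - G_s/2 = 9/8, [tt,t] = G_t/2 = -45/8
Gamma^s_ij = (G*[ij,s] - F*[ij,t])/(EG - F^2), Gamma^t_ij = (E*[ij,t] - F*[ij,s])/(EG - F^2)


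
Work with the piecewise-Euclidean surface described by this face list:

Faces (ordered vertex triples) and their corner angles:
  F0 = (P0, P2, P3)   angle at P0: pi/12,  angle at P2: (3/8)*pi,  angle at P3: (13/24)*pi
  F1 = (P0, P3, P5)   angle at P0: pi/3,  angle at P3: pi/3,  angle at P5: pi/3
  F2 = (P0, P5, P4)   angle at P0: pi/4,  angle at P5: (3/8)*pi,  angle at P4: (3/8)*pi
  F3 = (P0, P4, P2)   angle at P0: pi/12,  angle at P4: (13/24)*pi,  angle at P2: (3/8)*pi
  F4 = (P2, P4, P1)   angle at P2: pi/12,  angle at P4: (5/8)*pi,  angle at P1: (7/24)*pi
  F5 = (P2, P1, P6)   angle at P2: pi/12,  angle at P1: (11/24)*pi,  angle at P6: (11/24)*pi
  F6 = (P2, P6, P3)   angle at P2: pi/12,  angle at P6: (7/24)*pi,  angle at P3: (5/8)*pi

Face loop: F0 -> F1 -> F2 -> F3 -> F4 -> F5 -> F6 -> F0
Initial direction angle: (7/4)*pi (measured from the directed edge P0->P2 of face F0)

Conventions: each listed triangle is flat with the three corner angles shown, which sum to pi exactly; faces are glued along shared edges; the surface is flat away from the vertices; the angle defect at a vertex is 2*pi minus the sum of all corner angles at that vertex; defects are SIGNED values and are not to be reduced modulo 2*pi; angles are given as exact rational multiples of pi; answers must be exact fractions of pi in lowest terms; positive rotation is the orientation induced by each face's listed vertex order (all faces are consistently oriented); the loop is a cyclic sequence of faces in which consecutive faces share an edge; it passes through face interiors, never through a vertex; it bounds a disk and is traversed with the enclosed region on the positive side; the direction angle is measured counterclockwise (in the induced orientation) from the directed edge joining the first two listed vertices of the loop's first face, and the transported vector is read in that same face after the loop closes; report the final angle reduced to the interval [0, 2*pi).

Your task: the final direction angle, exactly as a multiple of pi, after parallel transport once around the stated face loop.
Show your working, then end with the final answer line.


enclosed vertex P0: corner angles sum to (3/4)*pi, defect = 2*pi - (3/4)*pi = (5/4)*pi
enclosed vertex P2: corner angles sum to pi, defect = 2*pi - pi = pi
final direction = starting direction + enclosed defect total, reduced mod 2*pi (induced orientation)
final angle = (7/4)*pi + (9/4)*pi = 0 (mod 2*pi)

Answer: final direction angle = 0


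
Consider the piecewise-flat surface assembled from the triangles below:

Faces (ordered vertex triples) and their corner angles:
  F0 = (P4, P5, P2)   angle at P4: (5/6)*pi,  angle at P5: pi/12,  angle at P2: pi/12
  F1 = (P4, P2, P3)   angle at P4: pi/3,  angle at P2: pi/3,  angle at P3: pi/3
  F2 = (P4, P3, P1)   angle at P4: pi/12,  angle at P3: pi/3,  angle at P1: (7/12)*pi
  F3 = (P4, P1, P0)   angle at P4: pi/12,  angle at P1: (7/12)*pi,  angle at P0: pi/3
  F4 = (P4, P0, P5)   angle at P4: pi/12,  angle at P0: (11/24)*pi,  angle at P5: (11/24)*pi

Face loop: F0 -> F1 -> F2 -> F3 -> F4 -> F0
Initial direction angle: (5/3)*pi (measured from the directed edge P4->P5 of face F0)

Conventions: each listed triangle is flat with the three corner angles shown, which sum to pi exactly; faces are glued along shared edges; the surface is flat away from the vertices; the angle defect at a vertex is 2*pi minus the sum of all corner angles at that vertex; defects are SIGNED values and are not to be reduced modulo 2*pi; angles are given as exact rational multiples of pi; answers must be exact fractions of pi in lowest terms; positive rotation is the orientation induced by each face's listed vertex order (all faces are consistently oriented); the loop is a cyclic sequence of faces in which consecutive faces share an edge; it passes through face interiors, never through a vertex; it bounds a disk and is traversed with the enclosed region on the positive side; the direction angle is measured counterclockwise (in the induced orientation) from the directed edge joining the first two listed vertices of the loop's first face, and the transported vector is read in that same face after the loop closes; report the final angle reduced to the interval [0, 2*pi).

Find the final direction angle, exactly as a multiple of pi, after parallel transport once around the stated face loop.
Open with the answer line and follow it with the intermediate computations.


Answer: final direction angle = pi/4

enclosed vertex P4: corner angles sum to (17/12)*pi, defect = 2*pi - (17/12)*pi = (7/12)*pi
transport around the loop rotates by the sum of enclosed defects; add to the initial angle mod 2*pi
final angle = (5/3)*pi + (7/12)*pi = pi/4 (mod 2*pi)


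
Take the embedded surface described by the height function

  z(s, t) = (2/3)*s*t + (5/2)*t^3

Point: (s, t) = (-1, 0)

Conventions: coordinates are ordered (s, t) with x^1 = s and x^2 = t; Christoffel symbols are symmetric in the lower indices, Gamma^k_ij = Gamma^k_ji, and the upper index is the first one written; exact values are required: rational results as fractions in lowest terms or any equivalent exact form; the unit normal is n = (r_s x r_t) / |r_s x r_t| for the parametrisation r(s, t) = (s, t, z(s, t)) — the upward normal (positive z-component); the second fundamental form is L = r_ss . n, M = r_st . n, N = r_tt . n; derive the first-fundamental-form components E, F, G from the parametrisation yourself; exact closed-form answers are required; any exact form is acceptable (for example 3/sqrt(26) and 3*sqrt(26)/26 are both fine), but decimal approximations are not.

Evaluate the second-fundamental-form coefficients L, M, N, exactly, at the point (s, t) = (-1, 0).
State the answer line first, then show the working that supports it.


Answer: L = 0, M = 2*sqrt(13)/13, N = 0

z_s = 0, z_t = -2/3, z_ss = 0, z_st = 2/3, z_tt = 0
E = 1, F = 0, G = 13/9; answer radicand W^2 = 13/9
unnormalised second-form numerators: l = 0, m = 2/3, n = 0; L = l/sqrt(13/9), and similarly M = m/sqrt(W^2), N = n/sqrt(W^2)


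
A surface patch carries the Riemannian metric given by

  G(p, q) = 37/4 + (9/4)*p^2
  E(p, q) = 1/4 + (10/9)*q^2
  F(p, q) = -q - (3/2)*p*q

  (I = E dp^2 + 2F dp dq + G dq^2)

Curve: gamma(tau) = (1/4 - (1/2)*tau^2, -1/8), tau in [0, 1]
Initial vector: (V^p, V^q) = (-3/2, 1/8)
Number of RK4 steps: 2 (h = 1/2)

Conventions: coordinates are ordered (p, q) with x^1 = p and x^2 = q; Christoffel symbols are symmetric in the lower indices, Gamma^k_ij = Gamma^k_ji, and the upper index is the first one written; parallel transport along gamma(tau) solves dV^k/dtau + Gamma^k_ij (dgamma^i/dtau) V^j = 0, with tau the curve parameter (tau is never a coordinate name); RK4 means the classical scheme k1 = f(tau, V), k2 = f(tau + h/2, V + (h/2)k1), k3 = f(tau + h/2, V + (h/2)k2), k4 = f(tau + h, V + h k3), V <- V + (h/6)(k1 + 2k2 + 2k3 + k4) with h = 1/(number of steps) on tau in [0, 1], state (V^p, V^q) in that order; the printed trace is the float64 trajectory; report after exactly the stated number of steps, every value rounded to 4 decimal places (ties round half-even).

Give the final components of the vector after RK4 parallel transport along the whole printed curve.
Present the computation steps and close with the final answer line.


gamma'(tau) = (-tau, 0); f(tau, V)^k = -Gamma^k_ij(gamma(tau)) gamma'^i(tau) V^j; h = 1/2; intermediate values shown to 6 dp
curve data and Christoffel symbols at the stage parameters:
  tau = 0.000000: gamma = (0.250000, -0.125000), gamma' = (0.000000, 0.000000); Gamma_ppp = -0.022610, Gamma_ppq = -0.564631, Gamma_pqq = -7.333034, Gamma_qpp = 0.035171, Gamma_qpq = 0.070235, Gamma_qqq = 0.134215
  tau = 0.250000: gamma = (0.218750, -0.125000), gamma' = (-0.250000, 0.000000); Gamma_ppp = -0.021899, Gamma_ppq = -0.558291, Gamma_pqq = -6.884280, Gamma_qpp = 0.035268, Gamma_qpq = 0.062502, Gamma_qqq = 0.122135
  tau = 0.500000: gamma = (0.125000, -0.125000), gamma' = (-0.500000, 0.000000); Gamma_ppp = -0.019691, Gamma_ppq = -0.541100, Gamma_pqq = -5.542702, Gamma_qpp = 0.035466, Gamma_qpq = 0.038941, Gamma_qqq = 0.088609
  tau = 0.750000: gamma = (-0.031250, -0.125000), gamma' = (-0.750000, 0.000000); Gamma_ppp = -0.015811, Gamma_ppq = -0.519073, Gamma_pqq = -3.321005, Gamma_qpp = 0.035481, Gamma_qpq = -0.000915, Gamma_qqq = 0.042765
  tau = 1.000000: gamma = (-0.250000, -0.125000), gamma' = (-1.000000, 0.000000); Gamma_ppp = -0.010181, Gamma_ppq = -0.503201, Gamma_pqq = -0.234336, Gamma_qpp = 0.034842, Gamma_qpq = -0.055714, Gamma_qqq = 0.001950
step 0: V^p = -1.5000, V^q = 0.1250
step 1: k1 = (0.000000, 0.000000), k2 = (-0.009234, -0.011272), k3 = (-0.008828, -0.011337), k4 = (-0.017474, -0.024355); V <- V + (h/6)(k1 + 2k2 + 2k3 + k4): V^p = -1.5045, V^q = 0.1192
step 2: k1 = (-0.017438, -0.024358), k2 = (-0.026144, -0.040228), k3 = (-0.024573, -0.040283), k4 = (-0.034405, -0.058365); V <- V + (h/6)(k1 + 2k2 + 2k3 + k4): V^p = -1.5172, V^q = 0.0989

Answer: V^p = -1.5172, V^q = 0.0989


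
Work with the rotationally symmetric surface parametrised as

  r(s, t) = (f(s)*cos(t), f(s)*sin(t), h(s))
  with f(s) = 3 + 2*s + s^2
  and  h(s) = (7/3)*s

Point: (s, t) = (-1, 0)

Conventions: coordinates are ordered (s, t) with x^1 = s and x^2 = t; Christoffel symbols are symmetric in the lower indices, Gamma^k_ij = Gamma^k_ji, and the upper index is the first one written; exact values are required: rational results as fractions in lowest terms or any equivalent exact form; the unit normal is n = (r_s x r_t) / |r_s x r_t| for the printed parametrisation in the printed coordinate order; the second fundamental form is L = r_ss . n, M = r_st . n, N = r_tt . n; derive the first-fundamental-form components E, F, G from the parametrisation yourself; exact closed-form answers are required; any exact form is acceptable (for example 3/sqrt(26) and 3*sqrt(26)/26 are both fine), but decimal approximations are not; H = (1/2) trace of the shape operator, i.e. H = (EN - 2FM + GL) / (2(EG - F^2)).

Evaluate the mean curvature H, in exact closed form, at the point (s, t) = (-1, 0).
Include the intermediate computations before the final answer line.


f = 2, f' = 0, f'' = 2, h' = 7/3, h'' = 0
E = 49/9, F = 0, G = 4; answer radicand W^2 = 49/9
unnormalised second-form numerators: l = -14/3, m = 0, n = 14/3; L = l/sqrt(49/9), and similarly M = m/sqrt(W^2), N = n/sqrt(W^2)
H = (E*n - 2*F*m + G*l) / (2*(EG - F^2)*sqrt(W^2)); E*n - 2*F*m + G*l = 182/27, EG - F^2 = 196/9, so H = (13/84)/sqrt(49/9)

Answer: H = 13/196


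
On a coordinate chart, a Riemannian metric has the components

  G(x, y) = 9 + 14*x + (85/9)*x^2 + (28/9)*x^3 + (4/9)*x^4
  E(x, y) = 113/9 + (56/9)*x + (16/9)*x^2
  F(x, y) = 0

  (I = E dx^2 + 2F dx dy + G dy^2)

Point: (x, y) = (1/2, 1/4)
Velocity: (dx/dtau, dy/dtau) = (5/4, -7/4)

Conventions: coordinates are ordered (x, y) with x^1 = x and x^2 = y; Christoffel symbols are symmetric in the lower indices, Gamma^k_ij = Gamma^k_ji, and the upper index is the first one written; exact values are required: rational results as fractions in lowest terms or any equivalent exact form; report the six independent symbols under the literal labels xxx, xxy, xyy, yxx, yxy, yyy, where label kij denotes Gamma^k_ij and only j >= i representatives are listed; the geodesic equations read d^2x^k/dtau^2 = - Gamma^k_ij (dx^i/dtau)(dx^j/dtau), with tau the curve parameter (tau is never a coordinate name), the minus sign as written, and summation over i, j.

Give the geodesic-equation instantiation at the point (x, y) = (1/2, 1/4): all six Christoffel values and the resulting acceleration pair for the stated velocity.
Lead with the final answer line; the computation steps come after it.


Answer: Gamma_xxx = 36/145, Gamma_xxy = 0, Gamma_xyy = -117/145, Gamma_yxx = 0, Gamma_yxy = 9/13, Gamma_yyy = 0; accelerations (d^2x/dtau^2, d^2y/dtau^2) = (4833/2320, 315/104)

E = 145/9, F = 0, G = 169/9 at the point
E_x = 8, E_y = 0, F_x = 0, F_y = 0, G_x = 26, G_y = 0
EG - F^2 = 24505/81;  g^inv = (81/24505) * [[169/9, 0], [0, 145/9]]
first-kind symbols [ij,l] = (1/2)(d_i g_jl + d_j g_il - d_l g_ij): [xx,x] = E_x/2 = 4, [xx,y] = F_x - E_y/2 = 0, [xy,x] = E_y/2 = 0, [xy,y] = G_x/2 = 13, [yy,x] = F_y - G_x/2 = -13, [yy,y] = G_y/2 = 0
Gamma^x_ij = (G*[ij,x] - F*[ij,y])/(EG - F^2), Gamma^y_ij = (E*[ij,y] - F*[ij,x])/(EG - F^2)
Gamma_xxx = 36/145, Gamma_xxy = 0, Gamma_xyy = -117/145, Gamma_yxx = 0, Gamma_yxy = 9/13, Gamma_yyy = 0
d^2x/dtau^2 = -(Gamma_xxx*(5/4)^2 + 2*Gamma_xxy*(5/4)*(-7/4) + Gamma_xyy*(-7/4)^2) = 4833/2320
d^2y/dtau^2 = -(Gamma_yxx*(5/4)^2 + 2*Gamma_yxy*(5/4)*(-7/4) + Gamma_yyy*(-7/4)^2) = 315/104


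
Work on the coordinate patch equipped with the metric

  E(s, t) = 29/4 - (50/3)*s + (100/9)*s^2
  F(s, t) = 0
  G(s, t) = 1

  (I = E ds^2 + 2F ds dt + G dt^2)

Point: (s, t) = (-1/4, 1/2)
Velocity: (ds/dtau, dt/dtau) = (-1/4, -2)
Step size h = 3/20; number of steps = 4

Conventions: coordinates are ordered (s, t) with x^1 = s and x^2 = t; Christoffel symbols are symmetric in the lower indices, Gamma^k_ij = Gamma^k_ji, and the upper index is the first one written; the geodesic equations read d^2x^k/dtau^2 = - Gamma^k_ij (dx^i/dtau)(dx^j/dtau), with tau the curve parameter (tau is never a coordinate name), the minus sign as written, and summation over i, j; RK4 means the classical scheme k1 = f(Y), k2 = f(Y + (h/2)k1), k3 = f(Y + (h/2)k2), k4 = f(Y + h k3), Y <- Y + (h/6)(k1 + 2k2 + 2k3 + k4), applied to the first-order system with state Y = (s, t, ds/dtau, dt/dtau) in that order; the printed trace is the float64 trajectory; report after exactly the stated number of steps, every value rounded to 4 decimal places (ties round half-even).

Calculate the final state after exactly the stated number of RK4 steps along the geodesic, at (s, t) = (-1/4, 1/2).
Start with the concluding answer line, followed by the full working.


Answer: s = -0.3909, t = -0.7000, ds/dtau = -0.2213, dt/dtau = -2.0000

f(Y) = (ds/dtau, dt/dtau, -Gamma^s_ij Y'^i Y'^j, -Gamma^t_ij Y'^i Y'^j) with the Gammas evaluated at the stage position; h = 0.150000; intermediate values shown to 6 dp
step 0: s = -0.2500, t = 0.5000, ds/dtau = -0.2500, dt/dtau = -2.0000
step 1:
  k1: at (s, t) = (-0.250000, 0.500000), (ds/dtau, dt/dtau) = (-0.250000, -2.000000); Gamma_sss = -0.917431, Gamma_sst = 0.000000, Gamma_stt = 0.000000, Gamma_tss = 0.000000, Gamma_tst = 0.000000, Gamma_ttt = 0.000000; k1 = (-0.250000, -2.000000, 0.057339, 0.000000)
  k2: at (s, t) = (-0.268750, 0.350000), (ds/dtau, dt/dtau) = (-0.245700, -2.000000); Gamma_sss = -0.903266, Gamma_sst = 0.000000, Gamma_stt = 0.000000, Gamma_tss = 0.000000, Gamma_tst = 0.000000, Gamma_ttt = 0.000000; k2 = (-0.245700, -2.000000, 0.054529, 0.000000)
  k3: at (s, t) = (-0.268427, 0.350000), (ds/dtau, dt/dtau) = (-0.245910, -2.000000); Gamma_sss = -0.903506, Gamma_sst = 0.000000, Gamma_stt = 0.000000, Gamma_tss = 0.000000, Gamma_tst = 0.000000, Gamma_ttt = 0.000000; k3 = (-0.245910, -2.000000, 0.054637, 0.000000)
  k4: at (s, t) = (-0.286887, 0.200000), (ds/dtau, dt/dtau) = (-0.241804, -2.000000); Gamma_sss = -0.889929, Gamma_sst = 0.000000, Gamma_stt = 0.000000, Gamma_tss = 0.000000, Gamma_tst = 0.000000, Gamma_ttt = 0.000000; k4 = (-0.241804, -2.000000, 0.052034, 0.000000)
  Y <- Y + (h/6)(k1 + 2k2 + 2k3 + k4): s = -0.2869, t = 0.2000, ds/dtau = -0.2418, dt/dtau = -2.0000
step 2:
  k1: at (s, t) = (-0.286876, 0.200000), (ds/dtau, dt/dtau) = (-0.241807, -2.000000); Gamma_sss = -0.889937, Gamma_sst = 0.000000, Gamma_stt = 0.000000, Gamma_tss = 0.000000, Gamma_tst = 0.000000, Gamma_ttt = 0.000000; k1 = (-0.241807, -2.000000, 0.052035, 0.000000)
  k2: at (s, t) = (-0.305011, 0.050000), (ds/dtau, dt/dtau) = (-0.237905, -2.000000); Gamma_sss = -0.876948, Gamma_sst = 0.000000, Gamma_stt = 0.000000, Gamma_tss = 0.000000, Gamma_tst = 0.000000, Gamma_ttt = 0.000000; k2 = (-0.237905, -2.000000, 0.049634, 0.000000)
  k3: at (s, t) = (-0.304718, 0.050000), (ds/dtau, dt/dtau) = (-0.238085, -2.000000); Gamma_sss = -0.877155, Gamma_sst = 0.000000, Gamma_stt = 0.000000, Gamma_tss = 0.000000, Gamma_tst = 0.000000, Gamma_ttt = 0.000000; k3 = (-0.238085, -2.000000, 0.049721, 0.000000)
  k4: at (s, t) = (-0.322588, -0.100000), (ds/dtau, dt/dtau) = (-0.234349, -2.000000); Gamma_sss = -0.864680, Gamma_sst = 0.000000, Gamma_stt = 0.000000, Gamma_tss = 0.000000, Gamma_tst = 0.000000, Gamma_ttt = 0.000000; k4 = (-0.234349, -2.000000, 0.047488, 0.000000)
  Y <- Y + (h/6)(k1 + 2k2 + 2k3 + k4): s = -0.3226, t = -0.1000, ds/dtau = -0.2344, dt/dtau = -2.0000
step 3:
  k1: at (s, t) = (-0.322579, -0.100000), (ds/dtau, dt/dtau) = (-0.234352, -2.000000); Gamma_sss = -0.864686, Gamma_sst = 0.000000, Gamma_stt = 0.000000, Gamma_tss = 0.000000, Gamma_tst = 0.000000, Gamma_ttt = 0.000000; k1 = (-0.234352, -2.000000, 0.047489, 0.000000)
  k2: at (s, t) = (-0.340155, -0.250000), (ds/dtau, dt/dtau) = (-0.230790, -2.000000); Gamma_sss = -0.852724, Gamma_sst = 0.000000, Gamma_stt = 0.000000, Gamma_tss = 0.000000, Gamma_tst = 0.000000, Gamma_ttt = 0.000000; k2 = (-0.230790, -2.000000, 0.045419, 0.000000)
  k3: at (s, t) = (-0.339888, -0.250000), (ds/dtau, dt/dtau) = (-0.230945, -2.000000); Gamma_sss = -0.852904, Gamma_sst = 0.000000, Gamma_stt = 0.000000, Gamma_tss = 0.000000, Gamma_tst = 0.000000, Gamma_ttt = 0.000000; k3 = (-0.230945, -2.000000, 0.045490, 0.000000)
  k4: at (s, t) = (-0.357221, -0.400000), (ds/dtau, dt/dtau) = (-0.227528, -2.000000); Gamma_sss = -0.841393, Gamma_sst = 0.000000, Gamma_stt = 0.000000, Gamma_tss = 0.000000, Gamma_tst = 0.000000, Gamma_ttt = 0.000000; k4 = (-0.227528, -2.000000, 0.043558, 0.000000)
  Y <- Y + (h/6)(k1 + 2k2 + 2k3 + k4): s = -0.3572, t = -0.4000, ds/dtau = -0.2275, dt/dtau = -2.0000
step 4:
  k1: at (s, t) = (-0.357213, -0.400000), (ds/dtau, dt/dtau) = (-0.227530, -2.000000); Gamma_sss = -0.841398, Gamma_sst = 0.000000, Gamma_stt = 0.000000, Gamma_tss = 0.000000, Gamma_tst = 0.000000, Gamma_ttt = 0.000000; k1 = (-0.227530, -2.000000, 0.043559, 0.000000)
  k2: at (s, t) = (-0.374277, -0.550000), (ds/dtau, dt/dtau) = (-0.224263, -2.000000); Gamma_sss = -0.830338, Gamma_sst = 0.000000, Gamma_stt = 0.000000, Gamma_tss = 0.000000, Gamma_tst = 0.000000, Gamma_ttt = 0.000000; k2 = (-0.224263, -2.000000, 0.041761, 0.000000)
  k3: at (s, t) = (-0.374032, -0.550000), (ds/dtau, dt/dtau) = (-0.224398, -2.000000); Gamma_sss = -0.830495, Gamma_sst = 0.000000, Gamma_stt = 0.000000, Gamma_tss = 0.000000, Gamma_tst = 0.000000, Gamma_ttt = 0.000000; k3 = (-0.224398, -2.000000, 0.041819, 0.000000)
  k4: at (s, t) = (-0.390872, -0.700000), (ds/dtau, dt/dtau) = (-0.221257, -2.000000); Gamma_sss = -0.819834, Gamma_sst = 0.000000, Gamma_stt = 0.000000, Gamma_tss = 0.000000, Gamma_tst = 0.000000, Gamma_ttt = 0.000000; k4 = (-0.221257, -2.000000, 0.040135, 0.000000)
  Y <- Y + (h/6)(k1 + 2k2 + 2k3 + k4): s = -0.3909, t = -0.7000, ds/dtau = -0.2213, dt/dtau = -2.0000


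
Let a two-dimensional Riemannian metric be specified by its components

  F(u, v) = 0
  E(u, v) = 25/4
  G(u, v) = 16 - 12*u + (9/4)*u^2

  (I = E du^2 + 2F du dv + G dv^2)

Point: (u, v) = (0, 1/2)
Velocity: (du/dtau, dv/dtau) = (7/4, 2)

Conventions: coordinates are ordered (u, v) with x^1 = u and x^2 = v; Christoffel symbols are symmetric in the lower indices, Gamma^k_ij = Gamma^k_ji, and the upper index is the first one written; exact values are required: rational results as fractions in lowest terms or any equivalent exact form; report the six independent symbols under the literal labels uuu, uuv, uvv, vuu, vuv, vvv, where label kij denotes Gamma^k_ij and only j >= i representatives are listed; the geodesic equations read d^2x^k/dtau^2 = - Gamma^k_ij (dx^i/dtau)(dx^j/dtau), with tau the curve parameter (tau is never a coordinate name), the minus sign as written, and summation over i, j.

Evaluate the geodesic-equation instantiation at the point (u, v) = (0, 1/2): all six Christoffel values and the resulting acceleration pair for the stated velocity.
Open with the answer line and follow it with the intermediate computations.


Answer: Gamma_uuu = 0, Gamma_uuv = 0, Gamma_uvv = 24/25, Gamma_vuu = 0, Gamma_vuv = -3/8, Gamma_vvv = 0; accelerations (d^2u/dtau^2, d^2v/dtau^2) = (-96/25, 21/8)

E = 25/4, F = 0, G = 16 at the point
E_u = 0, E_v = 0, F_u = 0, F_v = 0, G_u = -12, G_v = 0
EG - F^2 = 100;  g^inv = (1/100) * [[16, 0], [0, 25/4]]
first-kind symbols [ij,l] = (1/2)(d_i g_jl + d_j g_il - d_l g_ij): [uu,u] = E_u/2 = 0, [uu,v] = F_u - E_v/2 = 0, [uv,u] = E_v/2 = 0, [uv,v] = G_u/2 = -6, [vv,u] = F_v - G_u/2 = 6, [vv,v] = G_v/2 = 0
Gamma^u_ij = (G*[ij,u] - F*[ij,v])/(EG - F^2), Gamma^v_ij = (E*[ij,v] - F*[ij,u])/(EG - F^2)
Gamma_uuu = 0, Gamma_uuv = 0, Gamma_uvv = 24/25, Gamma_vuu = 0, Gamma_vuv = -3/8, Gamma_vvv = 0
d^2u/dtau^2 = -(Gamma_uuu*(7/4)^2 + 2*Gamma_uuv*(7/4)*(2) + Gamma_uvv*(2)^2) = -96/25
d^2v/dtau^2 = -(Gamma_vuu*(7/4)^2 + 2*Gamma_vuv*(7/4)*(2) + Gamma_vvv*(2)^2) = 21/8
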